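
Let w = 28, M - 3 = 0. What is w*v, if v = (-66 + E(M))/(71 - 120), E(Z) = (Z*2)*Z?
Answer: 192/7 ≈ 27.429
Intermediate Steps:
M = 3 (M = 3 + 0 = 3)
E(Z) = 2*Z² (E(Z) = (2*Z)*Z = 2*Z²)
v = 48/49 (v = (-66 + 2*3²)/(71 - 120) = (-66 + 2*9)/(-49) = (-66 + 18)*(-1/49) = -48*(-1/49) = 48/49 ≈ 0.97959)
w*v = 28*(48/49) = 192/7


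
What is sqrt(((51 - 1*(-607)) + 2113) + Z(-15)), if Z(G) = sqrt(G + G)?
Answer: sqrt(2771 + I*sqrt(30)) ≈ 52.64 + 0.052*I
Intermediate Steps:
Z(G) = sqrt(2)*sqrt(G) (Z(G) = sqrt(2*G) = sqrt(2)*sqrt(G))
sqrt(((51 - 1*(-607)) + 2113) + Z(-15)) = sqrt(((51 - 1*(-607)) + 2113) + sqrt(2)*sqrt(-15)) = sqrt(((51 + 607) + 2113) + sqrt(2)*(I*sqrt(15))) = sqrt((658 + 2113) + I*sqrt(30)) = sqrt(2771 + I*sqrt(30))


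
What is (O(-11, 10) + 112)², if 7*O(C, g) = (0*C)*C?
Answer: 12544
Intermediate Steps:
O(C, g) = 0 (O(C, g) = ((0*C)*C)/7 = (0*C)/7 = (⅐)*0 = 0)
(O(-11, 10) + 112)² = (0 + 112)² = 112² = 12544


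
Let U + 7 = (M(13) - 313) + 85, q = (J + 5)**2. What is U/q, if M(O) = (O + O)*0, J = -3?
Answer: -235/4 ≈ -58.750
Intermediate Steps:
M(O) = 0 (M(O) = (2*O)*0 = 0)
q = 4 (q = (-3 + 5)**2 = 2**2 = 4)
U = -235 (U = -7 + ((0 - 313) + 85) = -7 + (-313 + 85) = -7 - 228 = -235)
U/q = -235/4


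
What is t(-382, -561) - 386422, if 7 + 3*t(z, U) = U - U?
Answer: -1159273/3 ≈ -3.8642e+5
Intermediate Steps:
t(z, U) = -7/3 (t(z, U) = -7/3 + (U - U)/3 = -7/3 + (⅓)*0 = -7/3 + 0 = -7/3)
t(-382, -561) - 386422 = -7/3 - 386422 = -1159273/3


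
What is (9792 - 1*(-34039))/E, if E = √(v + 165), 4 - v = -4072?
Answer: 43831*√4241/4241 ≈ 673.05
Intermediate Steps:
v = 4076 (v = 4 - 1*(-4072) = 4 + 4072 = 4076)
E = √4241 (E = √(4076 + 165) = √4241 ≈ 65.123)
(9792 - 1*(-34039))/E = (9792 - 1*(-34039))/(√4241) = (9792 + 34039)*(√4241/4241) = 43831*(√4241/4241) = 43831*√4241/4241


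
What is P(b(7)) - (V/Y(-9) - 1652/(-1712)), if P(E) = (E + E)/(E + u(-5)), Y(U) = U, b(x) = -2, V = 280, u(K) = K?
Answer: 828269/26964 ≈ 30.718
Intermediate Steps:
P(E) = 2*E/(-5 + E) (P(E) = (E + E)/(E - 5) = (2*E)/(-5 + E) = 2*E/(-5 + E))
P(b(7)) - (V/Y(-9) - 1652/(-1712)) = 2*(-2)/(-5 - 2) - (280/(-9) - 1652/(-1712)) = 2*(-2)/(-7) - (280*(-1/9) - 1652*(-1/1712)) = 2*(-2)*(-1/7) - (-280/9 + 413/428) = 4/7 - 1*(-116123/3852) = 4/7 + 116123/3852 = 828269/26964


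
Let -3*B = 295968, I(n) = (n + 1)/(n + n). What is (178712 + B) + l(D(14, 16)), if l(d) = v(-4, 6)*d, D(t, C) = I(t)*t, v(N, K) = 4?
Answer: 80086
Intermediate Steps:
I(n) = (1 + n)/(2*n) (I(n) = (1 + n)/((2*n)) = (1 + n)*(1/(2*n)) = (1 + n)/(2*n))
B = -98656 (B = -⅓*295968 = -98656)
D(t, C) = ½ + t/2 (D(t, C) = ((1 + t)/(2*t))*t = ½ + t/2)
l(d) = 4*d
(178712 + B) + l(D(14, 16)) = (178712 - 98656) + 4*(½ + (½)*14) = 80056 + 4*(½ + 7) = 80056 + 4*(15/2) = 80056 + 30 = 80086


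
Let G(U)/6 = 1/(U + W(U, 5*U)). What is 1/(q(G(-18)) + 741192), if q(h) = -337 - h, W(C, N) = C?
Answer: 6/4445131 ≈ 1.3498e-6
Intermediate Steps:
G(U) = 3/U (G(U) = 6/(U + U) = 6/((2*U)) = 6*(1/(2*U)) = 3/U)
1/(q(G(-18)) + 741192) = 1/((-337 - 3/(-18)) + 741192) = 1/((-337 - 3*(-1)/18) + 741192) = 1/((-337 - 1*(-⅙)) + 741192) = 1/((-337 + ⅙) + 741192) = 1/(-2021/6 + 741192) = 1/(4445131/6) = 6/4445131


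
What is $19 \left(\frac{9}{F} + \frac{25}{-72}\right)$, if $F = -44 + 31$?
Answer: $- \frac{18487}{936} \approx -19.751$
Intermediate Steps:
$F = -13$
$19 \left(\frac{9}{F} + \frac{25}{-72}\right) = 19 \left(\frac{9}{-13} + \frac{25}{-72}\right) = 19 \left(9 \left(- \frac{1}{13}\right) + 25 \left(- \frac{1}{72}\right)\right) = 19 \left(- \frac{9}{13} - \frac{25}{72}\right) = 19 \left(- \frac{973}{936}\right) = - \frac{18487}{936}$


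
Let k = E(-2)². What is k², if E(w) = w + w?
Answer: 256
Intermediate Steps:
E(w) = 2*w
k = 16 (k = (2*(-2))² = (-4)² = 16)
k² = 16² = 256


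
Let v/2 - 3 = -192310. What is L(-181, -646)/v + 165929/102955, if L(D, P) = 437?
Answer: 63773625071/39597934370 ≈ 1.6105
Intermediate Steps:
v = -384614 (v = 6 + 2*(-192310) = 6 - 384620 = -384614)
L(-181, -646)/v + 165929/102955 = 437/(-384614) + 165929/102955 = 437*(-1/384614) + 165929*(1/102955) = -437/384614 + 165929/102955 = 63773625071/39597934370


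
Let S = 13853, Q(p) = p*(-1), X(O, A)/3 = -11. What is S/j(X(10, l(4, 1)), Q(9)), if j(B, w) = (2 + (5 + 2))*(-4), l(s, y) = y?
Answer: -13853/36 ≈ -384.81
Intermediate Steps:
X(O, A) = -33 (X(O, A) = 3*(-11) = -33)
Q(p) = -p
j(B, w) = -36 (j(B, w) = (2 + 7)*(-4) = 9*(-4) = -36)
S/j(X(10, l(4, 1)), Q(9)) = 13853/(-36) = 13853*(-1/36) = -13853/36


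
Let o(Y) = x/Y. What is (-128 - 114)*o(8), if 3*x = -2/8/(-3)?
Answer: -121/144 ≈ -0.84028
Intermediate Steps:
x = 1/36 (x = (-2/8/(-3))/3 = (-2*⅛*(-⅓))/3 = (-¼*(-⅓))/3 = (⅓)*(1/12) = 1/36 ≈ 0.027778)
o(Y) = 1/(36*Y)
(-128 - 114)*o(8) = (-128 - 114)*((1/36)/8) = -121/(18*8) = -242*1/288 = -121/144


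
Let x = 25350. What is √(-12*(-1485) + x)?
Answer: √43170 ≈ 207.77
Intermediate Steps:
√(-12*(-1485) + x) = √(-12*(-1485) + 25350) = √(17820 + 25350) = √43170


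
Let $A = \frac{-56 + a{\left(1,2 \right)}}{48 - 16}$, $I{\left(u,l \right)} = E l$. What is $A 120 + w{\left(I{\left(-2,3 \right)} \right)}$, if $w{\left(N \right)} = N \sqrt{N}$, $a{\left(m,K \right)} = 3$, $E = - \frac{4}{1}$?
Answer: $- \frac{795}{4} - 24 i \sqrt{3} \approx -198.75 - 41.569 i$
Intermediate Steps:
$E = -4$ ($E = \left(-4\right) 1 = -4$)
$I{\left(u,l \right)} = - 4 l$
$A = - \frac{53}{32}$ ($A = \frac{-56 + 3}{48 - 16} = - \frac{53}{32} \approx -1.6563$)
$w{\left(N \right)} = N^{\frac{3}{2}}$
$A 120 + w{\left(I{\left(-2,3 \right)} \right)} = \left(- \frac{53}{32}\right) 120 + \left(\left(-4\right) 3\right)^{\frac{3}{2}} = - \frac{795}{4} + \left(-12\right)^{\frac{3}{2}} = - \frac{795}{4} - 24 i \sqrt{3}$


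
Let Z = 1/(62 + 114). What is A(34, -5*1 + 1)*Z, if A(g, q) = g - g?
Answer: 0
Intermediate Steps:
A(g, q) = 0
Z = 1/176 ≈ 0.0056818
A(34, -5*1 + 1)*Z = 0*(1/176) = 0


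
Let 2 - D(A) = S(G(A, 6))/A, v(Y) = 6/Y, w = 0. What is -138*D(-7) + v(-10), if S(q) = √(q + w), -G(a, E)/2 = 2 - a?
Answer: -1383/5 - 414*I*√2/7 ≈ -276.6 - 83.641*I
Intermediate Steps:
G(a, E) = -4 + 2*a (G(a, E) = -2*(2 - a) = -4 + 2*a)
S(q) = √q (S(q) = √(q + 0) = √q)
D(A) = 2 - √(-4 + 2*A)/A
-138*D(-7) + v(-10) = -138*(2 - 1*√(-4 + 2*(-7))/(-7)) + 6/(-10) = -138*(2 - 1*(-⅐)*√(-4 - 14)) + 6*(-⅒) = -138*(2 - 1*(-⅐)*√(-18)) - ⅗ = -138*(2 - 1*(-⅐)*3*I*√2) - ⅗ = -138*(2 + 3*I*√2/7) - ⅗ = (-276 - 414*I*√2/7) - ⅗ = -1383/5 - 414*I*√2/7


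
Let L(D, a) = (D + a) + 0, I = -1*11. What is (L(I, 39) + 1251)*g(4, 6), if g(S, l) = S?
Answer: 5116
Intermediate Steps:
I = -11
L(D, a) = D + a
(L(I, 39) + 1251)*g(4, 6) = ((-11 + 39) + 1251)*4 = (28 + 1251)*4 = 1279*4 = 5116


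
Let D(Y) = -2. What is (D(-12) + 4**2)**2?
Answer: 196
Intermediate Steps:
(D(-12) + 4**2)**2 = (-2 + 4**2)**2 = (-2 + 16)**2 = 14**2 = 196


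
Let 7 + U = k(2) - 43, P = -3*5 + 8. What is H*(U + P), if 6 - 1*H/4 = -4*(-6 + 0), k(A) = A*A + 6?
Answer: 3384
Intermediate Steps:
k(A) = 6 + A**2 (k(A) = A**2 + 6 = 6 + A**2)
P = -7 (P = -15 + 8 = -7)
U = -40 (U = -7 + ((6 + 2**2) - 43) = -7 + ((6 + 4) - 43) = -7 + (10 - 43) = -7 - 33 = -40)
H = -72 (H = 24 - (-16)*(-6 + 0) = 24 - (-16)*(-6) = 24 - 4*24 = 24 - 96 = -72)
H*(U + P) = -72*(-40 - 7) = -72*(-47) = 3384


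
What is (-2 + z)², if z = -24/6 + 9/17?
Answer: 8649/289 ≈ 29.927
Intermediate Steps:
z = -59/17 (z = -24*⅙ + 9*(1/17) = -4 + 9/17 = -59/17 ≈ -3.4706)
(-2 + z)² = (-2 - 59/17)² = (-93/17)² = 8649/289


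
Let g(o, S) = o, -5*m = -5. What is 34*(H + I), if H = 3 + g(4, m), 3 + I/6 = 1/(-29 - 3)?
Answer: -3043/8 ≈ -380.38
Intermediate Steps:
m = 1 (m = -⅕*(-5) = 1)
I = -291/16 (I = -18 + 6/(-29 - 3) = -18 + 6/(-32) = -18 + 6*(-1/32) = -18 - 3/16 = -291/16 ≈ -18.188)
H = 7 (H = 3 + 4 = 7)
34*(H + I) = 34*(7 - 291/16) = 34*(-179/16) = -3043/8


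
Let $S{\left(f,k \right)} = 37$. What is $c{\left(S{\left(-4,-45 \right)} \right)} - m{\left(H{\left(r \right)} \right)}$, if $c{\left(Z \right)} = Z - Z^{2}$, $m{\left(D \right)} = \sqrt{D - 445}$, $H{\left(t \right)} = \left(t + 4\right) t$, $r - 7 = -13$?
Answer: $-1332 - i \sqrt{433} \approx -1332.0 - 20.809 i$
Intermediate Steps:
$r = -6$ ($r = 7 - 13 = -6$)
$H{\left(t \right)} = t \left(4 + t\right)$ ($H{\left(t \right)} = \left(4 + t\right) t = t \left(4 + t\right)$)
$m{\left(D \right)} = \sqrt{-445 + D}$
$c{\left(S{\left(-4,-45 \right)} \right)} - m{\left(H{\left(r \right)} \right)} = 37 \left(1 - 37\right) - \sqrt{-445 - 6 \left(4 - 6\right)} = 37 \left(1 - 37\right) - \sqrt{-445 - -12} = 37 \left(-36\right) - \sqrt{-445 + 12} = -1332 - \sqrt{-433} = -1332 - i \sqrt{433}$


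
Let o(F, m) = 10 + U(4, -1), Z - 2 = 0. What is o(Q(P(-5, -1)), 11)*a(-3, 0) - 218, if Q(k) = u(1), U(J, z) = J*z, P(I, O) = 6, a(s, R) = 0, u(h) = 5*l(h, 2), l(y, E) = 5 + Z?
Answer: -218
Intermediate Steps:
Z = 2 (Z = 2 + 0 = 2)
l(y, E) = 7 (l(y, E) = 5 + 2 = 7)
u(h) = 35 (u(h) = 5*7 = 35)
Q(k) = 35
o(F, m) = 6 (o(F, m) = 10 + 4*(-1) = 10 - 4 = 6)
o(Q(P(-5, -1)), 11)*a(-3, 0) - 218 = 6*0 - 218 = 0 - 218 = -218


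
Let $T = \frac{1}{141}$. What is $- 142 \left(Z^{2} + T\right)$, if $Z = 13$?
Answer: $- \frac{3383860}{141} \approx -23999.0$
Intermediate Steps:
$T = \frac{1}{141} \approx 0.0070922$
$- 142 \left(Z^{2} + T\right) = - 142 \left(13^{2} + \frac{1}{141}\right) = - 142 \left(169 + \frac{1}{141}\right) = \left(-142\right) \frac{23830}{141} = - \frac{3383860}{141}$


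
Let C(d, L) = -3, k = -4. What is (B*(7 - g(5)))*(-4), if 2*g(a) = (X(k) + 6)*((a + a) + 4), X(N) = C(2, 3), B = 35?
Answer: 1960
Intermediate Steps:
X(N) = -3
g(a) = 6 + 3*a (g(a) = ((-3 + 6)*((a + a) + 4))/2 = (3*(2*a + 4))/2 = (3*(4 + 2*a))/2 = (12 + 6*a)/2 = 6 + 3*a)
(B*(7 - g(5)))*(-4) = (35*(7 - (6 + 3*5)))*(-4) = (35*(7 - (6 + 15)))*(-4) = (35*(7 - 1*21))*(-4) = (35*(7 - 21))*(-4) = (35*(-14))*(-4) = -490*(-4) = 1960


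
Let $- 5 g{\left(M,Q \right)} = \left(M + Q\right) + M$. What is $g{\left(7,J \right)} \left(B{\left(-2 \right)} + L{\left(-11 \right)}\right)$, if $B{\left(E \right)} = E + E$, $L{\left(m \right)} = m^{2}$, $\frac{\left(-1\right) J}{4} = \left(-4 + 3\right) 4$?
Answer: $-702$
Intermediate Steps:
$J = 16$ ($J = - 4 \left(-4 + 3\right) 4 = - 4 \left(\left(-1\right) 4\right) = \left(-4\right) \left(-4\right) = 16$)
$g{\left(M,Q \right)} = - \frac{2 M}{5} - \frac{Q}{5}$ ($g{\left(M,Q \right)} = - \frac{\left(M + Q\right) + M}{5} = - \frac{Q + 2 M}{5} = - \frac{2 M}{5} - \frac{Q}{5}$)
$B{\left(E \right)} = 2 E$
$g{\left(7,J \right)} \left(B{\left(-2 \right)} + L{\left(-11 \right)}\right) = \left(\left(- \frac{2}{5}\right) 7 - \frac{16}{5}\right) \left(2 \left(-2\right) + \left(-11\right)^{2}\right) = \left(- \frac{14}{5} - \frac{16}{5}\right) \left(-4 + 121\right) = \left(-6\right) 117 = -702$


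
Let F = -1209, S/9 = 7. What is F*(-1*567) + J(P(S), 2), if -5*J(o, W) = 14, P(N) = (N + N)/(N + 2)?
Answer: 3427501/5 ≈ 6.8550e+5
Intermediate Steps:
S = 63 (S = 9*7 = 63)
P(N) = 2*N/(2 + N) (P(N) = (2*N)/(2 + N) = 2*N/(2 + N))
J(o, W) = -14/5 (J(o, W) = -1/5*14 = -14/5)
F*(-1*567) + J(P(S), 2) = -(-1209)*567 - 14/5 = -1209*(-567) - 14/5 = 685503 - 14/5 = 3427501/5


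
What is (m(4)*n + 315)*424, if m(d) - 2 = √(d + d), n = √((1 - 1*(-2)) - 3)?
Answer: 133560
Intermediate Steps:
n = 0 (n = √((1 + 2) - 3) = √(3 - 3) = √0 = 0)
m(d) = 2 + √2*√d (m(d) = 2 + √(d + d) = 2 + √(2*d) = 2 + √2*√d)
(m(4)*n + 315)*424 = ((2 + √2*√4)*0 + 315)*424 = ((2 + √2*2)*0 + 315)*424 = ((2 + 2*√2)*0 + 315)*424 = (0 + 315)*424 = 315*424 = 133560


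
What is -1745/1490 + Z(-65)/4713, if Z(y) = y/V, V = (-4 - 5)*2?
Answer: -7396924/6320133 ≈ -1.1704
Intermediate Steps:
V = -18 (V = -9*2 = -18)
Z(y) = -y/18 (Z(y) = y/(-18) = y*(-1/18) = -y/18)
-1745/1490 + Z(-65)/4713 = -1745/1490 - 1/18*(-65)/4713 = -1745*1/1490 + (65/18)*(1/4713) = -349/298 + 65/84834 = -7396924/6320133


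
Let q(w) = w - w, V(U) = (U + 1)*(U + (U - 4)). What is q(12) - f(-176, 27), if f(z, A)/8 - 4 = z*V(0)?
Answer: -5664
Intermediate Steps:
V(U) = (1 + U)*(-4 + 2*U) (V(U) = (1 + U)*(U + (-4 + U)) = (1 + U)*(-4 + 2*U))
f(z, A) = 32 - 32*z (f(z, A) = 32 + 8*(z*(-4 - 2*0 + 2*0**2)) = 32 + 8*(z*(-4 + 0 + 2*0)) = 32 + 8*(z*(-4 + 0 + 0)) = 32 + 8*(z*(-4)) = 32 + 8*(-4*z) = 32 - 32*z)
q(w) = 0
q(12) - f(-176, 27) = 0 - (32 - 32*(-176)) = 0 - (32 + 5632) = 0 - 1*5664 = 0 - 5664 = -5664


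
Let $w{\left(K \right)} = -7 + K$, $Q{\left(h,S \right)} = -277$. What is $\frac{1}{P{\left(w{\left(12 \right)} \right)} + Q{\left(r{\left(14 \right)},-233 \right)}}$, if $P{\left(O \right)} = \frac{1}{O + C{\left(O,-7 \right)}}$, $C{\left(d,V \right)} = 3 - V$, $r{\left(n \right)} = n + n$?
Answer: $- \frac{15}{4154} \approx -0.003611$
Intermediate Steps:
$r{\left(n \right)} = 2 n$
$P{\left(O \right)} = \frac{1}{10 + O}$ ($P{\left(O \right)} = \frac{1}{O + \left(3 - -7\right)} = \frac{1}{O + \left(3 + 7\right)} = \frac{1}{O + 10} = \frac{1}{10 + O}$)
$\frac{1}{P{\left(w{\left(12 \right)} \right)} + Q{\left(r{\left(14 \right)},-233 \right)}} = \frac{1}{\frac{1}{10 + \left(-7 + 12\right)} - 277} = \frac{1}{\frac{1}{10 + 5} - 277} = \frac{1}{\frac{1}{15} - 277} = \frac{1}{- \frac{4154}{15}} = - \frac{15}{4154}$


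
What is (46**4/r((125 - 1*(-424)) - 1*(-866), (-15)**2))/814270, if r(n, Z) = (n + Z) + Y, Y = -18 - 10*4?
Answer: 1119364/322043785 ≈ 0.0034758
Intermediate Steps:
Y = -58 (Y = -18 - 40 = -58)
r(n, Z) = -58 + Z + n (r(n, Z) = (n + Z) - 58 = (Z + n) - 58 = -58 + Z + n)
(46**4/r((125 - 1*(-424)) - 1*(-866), (-15)**2))/814270 = (46**4/(-58 + (-15)**2 + ((125 - 1*(-424)) - 1*(-866))))/814270 = (4477456/(-58 + 225 + ((125 + 424) + 866)))*(1/814270) = (4477456/(-58 + 225 + (549 + 866)))*(1/814270) = (4477456/(-58 + 225 + 1415))*(1/814270) = (4477456/1582)*(1/814270) = (4477456*(1/1582))*(1/814270) = (2238728/791)*(1/814270) = 1119364/322043785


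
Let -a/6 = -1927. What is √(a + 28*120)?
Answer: 3*√1658 ≈ 122.16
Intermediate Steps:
a = 11562 (a = -6*(-1927) = 11562)
√(a + 28*120) = √(11562 + 28*120) = √(11562 + 3360) = √14922 = 3*√1658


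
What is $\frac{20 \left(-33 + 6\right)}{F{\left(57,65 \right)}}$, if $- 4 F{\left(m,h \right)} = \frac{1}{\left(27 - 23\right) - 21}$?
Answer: $-36720$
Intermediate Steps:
$F{\left(m,h \right)} = \frac{1}{68}$ ($F{\left(m,h \right)} = - \frac{1}{4 \left(\left(27 - 23\right) - 21\right)} = - \frac{1}{4 \left(4 - 21\right)} = - \frac{1}{4 \left(-17\right)} = \left(- \frac{1}{4}\right) \left(- \frac{1}{17}\right) = \frac{1}{68}$)
$\frac{20 \left(-33 + 6\right)}{F{\left(57,65 \right)}} = 20 \left(-33 + 6\right) \frac{1}{\frac{1}{68}} = 20 \left(-27\right) 68 = \left(-540\right) 68 = -36720$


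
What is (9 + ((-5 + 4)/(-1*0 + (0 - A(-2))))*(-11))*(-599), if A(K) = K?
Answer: -17371/2 ≈ -8685.5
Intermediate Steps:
(9 + ((-5 + 4)/(-1*0 + (0 - A(-2))))*(-11))*(-599) = (9 + ((-5 + 4)/(-1*0 + (0 - 1*(-2))))*(-11))*(-599) = (9 - 1/(0 + (0 + 2))*(-11))*(-599) = (9 - 1/(0 + 2)*(-11))*(-599) = (9 - 1/2*(-11))*(-599) = (9 - 1*½*(-11))*(-599) = (9 - ½*(-11))*(-599) = (9 + 11/2)*(-599) = (29/2)*(-599) = -17371/2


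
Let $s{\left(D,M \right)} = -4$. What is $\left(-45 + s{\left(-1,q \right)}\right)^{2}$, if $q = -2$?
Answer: $2401$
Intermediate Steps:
$\left(-45 + s{\left(-1,q \right)}\right)^{2} = \left(-45 - 4\right)^{2} = \left(-49\right)^{2} = 2401$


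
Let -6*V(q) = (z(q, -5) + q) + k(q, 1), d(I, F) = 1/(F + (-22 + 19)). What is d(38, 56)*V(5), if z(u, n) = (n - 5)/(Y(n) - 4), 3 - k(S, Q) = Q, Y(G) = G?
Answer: -73/2862 ≈ -0.025507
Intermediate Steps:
k(S, Q) = 3 - Q
z(u, n) = (-5 + n)/(-4 + n) (z(u, n) = (n - 5)/(n - 4) = (-5 + n)/(-4 + n))
d(I, F) = 1/(-3 + F) (d(I, F) = 1/(F - 3) = 1/(-3 + F))
V(q) = -14/27 - q/6 (V(q) = -(((-5 - 5)/(-4 - 5) + q) + (3 - 1*1))/6 = -((-10/(-9) + q) + (3 - 1))/6 = -((-1/9*(-10) + q) + 2)/6 = -((10/9 + q) + 2)/6 = -(28/9 + q)/6 = -14/27 - q/6)
d(38, 56)*V(5) = (-14/27 - 1/6*5)/(-3 + 56) = (-14/27 - 5/6)/53 = (1/53)*(-73/54) = -73/2862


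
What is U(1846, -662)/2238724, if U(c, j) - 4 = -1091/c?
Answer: 6293/4132684504 ≈ 1.5227e-6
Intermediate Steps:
U(c, j) = 4 - 1091/c
U(1846, -662)/2238724 = (4 - 1091/1846)/2238724 = (4 - 1091*1/1846)*(1/2238724) = (4 - 1091/1846)*(1/2238724) = (6293/1846)*(1/2238724) = 6293/4132684504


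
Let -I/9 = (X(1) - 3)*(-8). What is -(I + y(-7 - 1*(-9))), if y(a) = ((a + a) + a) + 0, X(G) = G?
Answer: 138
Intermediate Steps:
y(a) = 3*a (y(a) = (2*a + a) + 0 = 3*a + 0 = 3*a)
I = -144 (I = -9*(1 - 3)*(-8) = -(-18)*(-8) = -9*16 = -144)
-(I + y(-7 - 1*(-9))) = -(-144 + 3*(-7 - 1*(-9))) = -(-144 + 3*(-7 + 9)) = -(-144 + 3*2) = -(-144 + 6) = -1*(-138) = 138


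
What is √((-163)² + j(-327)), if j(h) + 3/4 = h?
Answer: √104965/2 ≈ 161.99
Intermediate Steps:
j(h) = -¾ + h
√((-163)² + j(-327)) = √((-163)² + (-¾ - 327)) = √(26569 - 1311/4) = √(104965/4) = √104965/2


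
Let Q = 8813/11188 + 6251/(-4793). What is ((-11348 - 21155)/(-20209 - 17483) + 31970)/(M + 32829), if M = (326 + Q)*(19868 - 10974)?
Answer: 16154868536618603/1479355687675108638 ≈ 0.010920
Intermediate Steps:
Q = -27695479/53624084 (Q = 8813*(1/11188) + 6251*(-1/4793) = 8813/11188 - 6251/4793 = -27695479/53624084 ≈ -0.51647)
M = 77616852509535/26812042 (M = (326 - 27695479/53624084)*(19868 - 10974) = (17453755905/53624084)*8894 = 77616852509535/26812042 ≈ 2.8949e+6)
((-11348 - 21155)/(-20209 - 17483) + 31970)/(M + 32829) = ((-11348 - 21155)/(-20209 - 17483) + 31970)/(77616852509535/26812042 + 32829) = (-32503/(-37692) + 31970)/(78497065036353/26812042) = (-32503*(-1/37692) + 31970)*(26812042/78497065036353) = (32503/37692 + 31970)*(26812042/78497065036353) = (1205045743/37692)*(26812042/78497065036353) = 16154868536618603/1479355687675108638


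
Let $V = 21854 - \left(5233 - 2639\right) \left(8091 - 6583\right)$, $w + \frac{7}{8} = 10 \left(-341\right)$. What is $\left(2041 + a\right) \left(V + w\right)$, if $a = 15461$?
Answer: $- \frac{272562767721}{4} \approx -6.8141 \cdot 10^{10}$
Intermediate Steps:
$w = - \frac{27287}{8}$ ($w = - \frac{7}{8} + 10 \left(-341\right) = - \frac{7}{8} - 3410 = - \frac{27287}{8} \approx -3410.9$)
$V = -3889898$ ($V = 21854 - 2594 \cdot 1508 = 21854 - 3911752 = -3889898$)
$\left(2041 + a\right) \left(V + w\right) = \left(2041 + 15461\right) \left(-3889898 - \frac{27287}{8}\right) = 17502 \left(- \frac{31146471}{8}\right) = - \frac{272562767721}{4}$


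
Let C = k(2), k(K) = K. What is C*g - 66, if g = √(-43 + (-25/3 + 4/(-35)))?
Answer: -66 + 2*I*√567210/105 ≈ -66.0 + 14.345*I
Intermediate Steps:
C = 2
g = I*√567210/105 (g = √(-43 + (-25*⅓ + 4*(-1/35))) = √(-43 + (-25/3 - 4/35)) = √(-43 - 887/105) = √(-5402/105) = I*√567210/105 ≈ 7.1727*I)
C*g - 66 = 2*(I*√567210/105) - 66 = 2*I*√567210/105 - 66 = -66 + 2*I*√567210/105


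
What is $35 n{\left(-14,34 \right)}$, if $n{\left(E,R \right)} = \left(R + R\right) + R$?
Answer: $3570$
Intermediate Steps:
$n{\left(E,R \right)} = 3 R$ ($n{\left(E,R \right)} = 2 R + R = 3 R$)
$35 n{\left(-14,34 \right)} = 35 \cdot 3 \cdot 34 = 35 \cdot 102 = 3570$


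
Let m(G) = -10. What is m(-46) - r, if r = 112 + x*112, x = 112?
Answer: -12666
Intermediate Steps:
r = 12656 (r = 112 + 112*112 = 112 + 12544 = 12656)
m(-46) - r = -10 - 1*12656 = -10 - 12656 = -12666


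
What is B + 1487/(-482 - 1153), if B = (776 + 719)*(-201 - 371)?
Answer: -1398155387/1635 ≈ -8.5514e+5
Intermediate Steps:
B = -855140 (B = 1495*(-572) = -855140)
B + 1487/(-482 - 1153) = -855140 + 1487/(-482 - 1153) = -855140 + 1487/(-1635) = -855140 + 1487*(-1/1635) = -855140 - 1487/1635 = -1398155387/1635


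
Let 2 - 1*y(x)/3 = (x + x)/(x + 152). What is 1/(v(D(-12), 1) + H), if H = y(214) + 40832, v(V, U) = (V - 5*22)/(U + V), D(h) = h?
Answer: 671/27407386 ≈ 2.4482e-5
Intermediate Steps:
y(x) = 6 - 6*x/(152 + x) (y(x) = 6 - 3*(x + x)/(x + 152) = 6 - 3*2*x/(152 + x) = 6 - 6*x/(152 + x))
v(V, U) = (-110 + V)/(U + V) (v(V, U) = (V - 110)/(U + V) = (-110 + V)/(U + V))
H = 2490904/61 (H = 912/(152 + 214) + 40832 = 912/366 + 40832 = 912*(1/366) + 40832 = 152/61 + 40832 = 2490904/61 ≈ 40835.)
1/(v(D(-12), 1) + H) = 1/((-110 - 12)/(1 - 12) + 2490904/61) = 1/(-122/(-11) + 2490904/61) = 1/(-1/11*(-122) + 2490904/61) = 1/(122/11 + 2490904/61) = 1/(27407386/671) = 671/27407386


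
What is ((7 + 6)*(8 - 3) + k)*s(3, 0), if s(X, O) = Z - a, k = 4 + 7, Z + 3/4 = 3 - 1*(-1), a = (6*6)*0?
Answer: 247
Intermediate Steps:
a = 0 (a = 36*0 = 0)
Z = 13/4 (Z = -¾ + (3 - 1*(-1)) = -¾ + (3 + 1) = -¾ + 4 = 13/4 ≈ 3.2500)
k = 11
s(X, O) = 13/4 (s(X, O) = 13/4 - 1*0 = 13/4 + 0 = 13/4)
((7 + 6)*(8 - 3) + k)*s(3, 0) = ((7 + 6)*(8 - 3) + 11)*(13/4) = (13*5 + 11)*(13/4) = (65 + 11)*(13/4) = 76*(13/4) = 247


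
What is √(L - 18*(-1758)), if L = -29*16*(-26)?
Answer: 14*√223 ≈ 209.06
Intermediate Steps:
L = 12064 (L = -464*(-26) = 12064)
√(L - 18*(-1758)) = √(12064 - 18*(-1758)) = √(12064 + 31644) = √43708 = 14*√223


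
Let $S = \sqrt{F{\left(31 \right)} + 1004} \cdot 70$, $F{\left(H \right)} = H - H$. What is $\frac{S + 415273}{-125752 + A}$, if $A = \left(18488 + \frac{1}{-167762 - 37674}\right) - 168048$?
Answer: $- \frac{85312024028}{56558996033} - \frac{28761040 \sqrt{251}}{56558996033} \approx -1.5164$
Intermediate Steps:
$F{\left(H \right)} = 0$
$A = - \frac{30725008161}{205436}$ ($A = \left(18488 + \frac{1}{-205436}\right) - 168048 = \left(18488 - \frac{1}{205436}\right) - 168048 = \frac{3798100767}{205436} - 168048 = - \frac{30725008161}{205436} \approx -1.4956 \cdot 10^{5}$)
$S = 140 \sqrt{251}$ ($S = \sqrt{0 + 1004} \cdot 70 = \sqrt{1004} \cdot 70 = 2 \sqrt{251} \cdot 70 = 140 \sqrt{251} \approx 2218.0$)
$\frac{S + 415273}{-125752 + A} = \frac{140 \sqrt{251} + 415273}{-125752 - \frac{30725008161}{205436}} = \frac{415273 + 140 \sqrt{251}}{- \frac{56558996033}{205436}} = \left(415273 + 140 \sqrt{251}\right) \left(- \frac{205436}{56558996033}\right) = - \frac{85312024028}{56558996033} - \frac{28761040 \sqrt{251}}{56558996033}$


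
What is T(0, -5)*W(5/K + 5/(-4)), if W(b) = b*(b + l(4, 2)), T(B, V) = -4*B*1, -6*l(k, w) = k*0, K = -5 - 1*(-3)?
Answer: 0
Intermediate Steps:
K = -2 (K = -5 + 3 = -2)
l(k, w) = 0 (l(k, w) = -k*0/6 = -⅙*0 = 0)
T(B, V) = -4*B
W(b) = b² (W(b) = b*(b + 0) = b*b = b²)
T(0, -5)*W(5/K + 5/(-4)) = (-4*0)*(5/(-2) + 5/(-4))² = 0*(5*(-½) + 5*(-¼))² = 0*(-5/2 - 5/4)² = 0*(-15/4)² = 0*(225/16) = 0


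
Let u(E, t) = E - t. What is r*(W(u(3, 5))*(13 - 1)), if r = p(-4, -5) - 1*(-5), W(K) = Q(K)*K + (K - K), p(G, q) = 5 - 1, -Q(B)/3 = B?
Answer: -1296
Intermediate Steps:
Q(B) = -3*B
p(G, q) = 4
W(K) = -3*K**2 (W(K) = (-3*K)*K + (K - K) = -3*K**2 + 0 = -3*K**2)
r = 9 (r = 4 - 1*(-5) = 4 + 5 = 9)
r*(W(u(3, 5))*(13 - 1)) = 9*((-3*(3 - 1*5)**2)*(13 - 1)) = 9*(-3*(3 - 5)**2*12) = 9*(-3*(-2)**2*12) = 9*(-3*4*12) = 9*(-12*12) = 9*(-144) = -1296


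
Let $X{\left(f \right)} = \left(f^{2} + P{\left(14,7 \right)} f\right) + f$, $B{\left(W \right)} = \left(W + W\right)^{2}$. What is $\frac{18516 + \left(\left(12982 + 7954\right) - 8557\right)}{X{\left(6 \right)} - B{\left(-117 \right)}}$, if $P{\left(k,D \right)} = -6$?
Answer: $- \frac{6179}{10950} \approx -0.56429$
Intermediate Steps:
$B{\left(W \right)} = 4 W^{2}$ ($B{\left(W \right)} = \left(2 W\right)^{2} = 4 W^{2}$)
$X{\left(f \right)} = f^{2} - 5 f$ ($X{\left(f \right)} = \left(f^{2} - 6 f\right) + f = f^{2} - 5 f$)
$\frac{18516 + \left(\left(12982 + 7954\right) - 8557\right)}{X{\left(6 \right)} - B{\left(-117 \right)}} = \frac{18516 + \left(\left(12982 + 7954\right) - 8557\right)}{6 \left(-5 + 6\right) - 4 \left(-117\right)^{2}} = \frac{18516 + \left(20936 - 8557\right)}{6 \cdot 1 - 4 \cdot 13689} = \frac{18516 + 12379}{6 - 54756} = \frac{30895}{6 - 54756} = \frac{30895}{-54750} = 30895 \left(- \frac{1}{54750}\right) = - \frac{6179}{10950}$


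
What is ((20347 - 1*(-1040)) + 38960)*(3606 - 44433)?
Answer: -2463786969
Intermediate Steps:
((20347 - 1*(-1040)) + 38960)*(3606 - 44433) = ((20347 + 1040) + 38960)*(-40827) = (21387 + 38960)*(-40827) = 60347*(-40827) = -2463786969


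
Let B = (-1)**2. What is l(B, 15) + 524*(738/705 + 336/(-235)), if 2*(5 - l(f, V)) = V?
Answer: -19099/94 ≈ -203.18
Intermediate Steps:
B = 1
l(f, V) = 5 - V/2
l(B, 15) + 524*(738/705 + 336/(-235)) = (5 - 1/2*15) + 524*(738/705 + 336/(-235)) = (5 - 15/2) + 524*(738*(1/705) + 336*(-1/235)) = -5/2 + 524*(246/235 - 336/235) = -5/2 + 524*(-18/47) = -5/2 - 9432/47 = -19099/94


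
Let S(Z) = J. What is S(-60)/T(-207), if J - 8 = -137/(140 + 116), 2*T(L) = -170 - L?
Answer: 1911/4736 ≈ 0.40350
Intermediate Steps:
T(L) = -85 - L/2 (T(L) = (-170 - L)/2 = -85 - L/2)
J = 1911/256 (J = 8 - 137/(140 + 116) = 8 - 137/256 = 1911/256 ≈ 7.4648)
S(Z) = 1911/256
S(-60)/T(-207) = 1911/(256*(-85 - ½*(-207))) = 1911/(256*(-85 + 207/2)) = 1911/(256*(37/2)) = (1911/256)*(2/37) = 1911/4736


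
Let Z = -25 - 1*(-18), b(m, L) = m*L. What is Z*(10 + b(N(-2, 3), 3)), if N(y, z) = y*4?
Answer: 98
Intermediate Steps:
N(y, z) = 4*y
b(m, L) = L*m
Z = -7 (Z = -25 + 18 = -7)
Z*(10 + b(N(-2, 3), 3)) = -7*(10 + 3*(4*(-2))) = -7*(10 + 3*(-8)) = -7*(10 - 24) = -7*(-14) = 98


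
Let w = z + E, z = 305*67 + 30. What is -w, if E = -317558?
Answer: 297093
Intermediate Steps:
z = 20465 (z = 20435 + 30 = 20465)
w = -297093 (w = 20465 - 317558 = -297093)
-w = -1*(-297093) = 297093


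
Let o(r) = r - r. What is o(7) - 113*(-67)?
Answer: 7571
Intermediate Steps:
o(r) = 0
o(7) - 113*(-67) = 0 - 113*(-67) = 0 + 7571 = 7571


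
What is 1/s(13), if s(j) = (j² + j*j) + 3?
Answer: 1/341 ≈ 0.0029326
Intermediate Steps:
s(j) = 3 + 2*j² (s(j) = (j² + j²) + 3 = 2*j² + 3 = 3 + 2*j²)
1/s(13) = 1/(3 + 2*13²) = 1/(3 + 2*169) = 1/(3 + 338) = 1/341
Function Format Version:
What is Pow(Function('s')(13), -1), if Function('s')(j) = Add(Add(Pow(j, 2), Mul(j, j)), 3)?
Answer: Rational(1, 341) ≈ 0.0029326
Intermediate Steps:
Function('s')(j) = Add(3, Mul(2, Pow(j, 2))) (Function('s')(j) = Add(Add(Pow(j, 2), Pow(j, 2)), 3) = Add(Mul(2, Pow(j, 2)), 3) = Add(3, Mul(2, Pow(j, 2))))
Pow(Function('s')(13), -1) = Pow(Add(3, Mul(2, Pow(13, 2))), -1) = Pow(Add(3, Mul(2, 169)), -1) = Pow(Add(3, 338), -1) = Pow(341, -1) = Rational(1, 341)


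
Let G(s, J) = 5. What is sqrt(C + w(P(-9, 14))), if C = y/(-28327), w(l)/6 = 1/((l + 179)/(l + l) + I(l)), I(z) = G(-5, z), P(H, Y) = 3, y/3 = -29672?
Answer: sqrt(7465805284821)/1501331 ≈ 1.8200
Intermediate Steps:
y = -89016 (y = 3*(-29672) = -89016)
I(z) = 5
w(l) = 6/(5 + (179 + l)/(2*l)) (w(l) = 6/((l + 179)/(l + l) + 5) = 6/((179 + l)/((2*l)) + 5) = 6/((179 + l)*(1/(2*l)) + 5) = 6/((179 + l)/(2*l) + 5) = 6/(5 + (179 + l)/(2*l)))
C = 89016/28327 (C = -89016/(-28327) = -89016*(-1/28327) = 89016/28327 ≈ 3.1424)
sqrt(C + w(P(-9, 14))) = sqrt(89016/28327 + 12*3/(179 + 11*3)) = sqrt(89016/28327 + 12*3/(179 + 33)) = sqrt(89016/28327 + 12*3/212) = sqrt(89016/28327 + 12*3*(1/212)) = sqrt(89016/28327 + 9/53) = sqrt(4972791/1501331) = sqrt(7465805284821)/1501331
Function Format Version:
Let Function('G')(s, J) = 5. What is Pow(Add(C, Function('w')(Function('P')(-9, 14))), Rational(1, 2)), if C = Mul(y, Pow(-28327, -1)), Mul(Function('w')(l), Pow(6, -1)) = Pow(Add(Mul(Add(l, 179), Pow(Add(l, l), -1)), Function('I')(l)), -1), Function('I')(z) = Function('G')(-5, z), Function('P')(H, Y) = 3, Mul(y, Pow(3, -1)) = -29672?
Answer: Mul(Rational(1, 1501331), Pow(7465805284821, Rational(1, 2))) ≈ 1.8200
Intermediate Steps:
y = -89016 (y = Mul(3, -29672) = -89016)
Function('I')(z) = 5
Function('w')(l) = Mul(6, Pow(Add(5, Mul(Rational(1, 2), Pow(l, -1), Add(179, l))), -1)) (Function('w')(l) = Mul(6, Pow(Add(Mul(Add(l, 179), Pow(Add(l, l), -1)), 5), -1)) = Mul(6, Pow(Add(Mul(Add(179, l), Pow(Mul(2, l), -1)), 5), -1)) = Mul(6, Pow(Add(Mul(Add(179, l), Mul(Rational(1, 2), Pow(l, -1))), 5), -1)) = Mul(6, Pow(Add(Mul(Rational(1, 2), Pow(l, -1), Add(179, l)), 5), -1)) = Mul(6, Pow(Add(5, Mul(Rational(1, 2), Pow(l, -1), Add(179, l))), -1)))
C = Rational(89016, 28327) (C = Mul(-89016, Pow(-28327, -1)) = Mul(-89016, Rational(-1, 28327)) = Rational(89016, 28327) ≈ 3.1424)
Pow(Add(C, Function('w')(Function('P')(-9, 14))), Rational(1, 2)) = Pow(Add(Rational(89016, 28327), Mul(12, 3, Pow(Add(179, Mul(11, 3)), -1))), Rational(1, 2)) = Pow(Add(Rational(89016, 28327), Mul(12, 3, Pow(Add(179, 33), -1))), Rational(1, 2)) = Pow(Add(Rational(89016, 28327), Mul(12, 3, Pow(212, -1))), Rational(1, 2)) = Pow(Add(Rational(89016, 28327), Mul(12, 3, Rational(1, 212))), Rational(1, 2)) = Pow(Add(Rational(89016, 28327), Rational(9, 53)), Rational(1, 2)) = Pow(Rational(4972791, 1501331), Rational(1, 2)) = Mul(Rational(1, 1501331), Pow(7465805284821, Rational(1, 2)))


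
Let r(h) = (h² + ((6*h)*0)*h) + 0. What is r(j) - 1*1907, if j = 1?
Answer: -1906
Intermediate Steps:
r(h) = h² (r(h) = (h² + 0*h) + 0 = (h² + 0) + 0 = h² + 0 = h²)
r(j) - 1*1907 = 1² - 1*1907 = 1 - 1907 = -1906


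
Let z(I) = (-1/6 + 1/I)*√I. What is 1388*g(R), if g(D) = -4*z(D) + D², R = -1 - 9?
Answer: 138800 + 22208*I*√10/15 ≈ 1.388e+5 + 4681.9*I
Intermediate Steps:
R = -10
z(I) = √I*(-⅙ + 1/I) (z(I) = (-1*⅙ + 1/I)*√I = (-⅙ + 1/I)*√I = √I*(-⅙ + 1/I))
g(D) = D² - 2*(6 - D)/(3*√D) (g(D) = -2*(6 - D)/(3*√D) + D² = D² - 2*(6 - D)/(3*√D))
1388*g(R) = 1388*((-4 + (-10)^(5/2) + (⅔)*(-10))/√(-10)) = 1388*((-I*√10/10)*(-4 + 100*I*√10 - 20/3)) = 1388*((-I*√10/10)*(-32/3 + 100*I*√10)) = 1388*(-I*√10*(-32/3 + 100*I*√10)/10) = -694*I*√10*(-32/3 + 100*I*√10)/5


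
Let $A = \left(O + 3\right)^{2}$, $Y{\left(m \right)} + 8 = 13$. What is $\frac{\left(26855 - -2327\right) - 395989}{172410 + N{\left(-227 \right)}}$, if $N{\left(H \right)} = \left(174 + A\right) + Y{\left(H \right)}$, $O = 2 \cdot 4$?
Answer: $- \frac{122269}{57570} \approx -2.1238$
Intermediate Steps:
$O = 8$
$Y{\left(m \right)} = 5$ ($Y{\left(m \right)} = -8 + 13 = 5$)
$A = 121$ ($A = \left(8 + 3\right)^{2} = 11^{2} = 121$)
$N{\left(H \right)} = 300$ ($N{\left(H \right)} = \left(174 + 121\right) + 5 = 295 + 5 = 300$)
$\frac{\left(26855 - -2327\right) - 395989}{172410 + N{\left(-227 \right)}} = \frac{\left(26855 - -2327\right) - 395989}{172410 + 300} = \frac{\left(26855 + 2327\right) - 395989}{172710} = \left(29182 - 395989\right) \frac{1}{172710} = \left(-366807\right) \frac{1}{172710} = - \frac{122269}{57570}$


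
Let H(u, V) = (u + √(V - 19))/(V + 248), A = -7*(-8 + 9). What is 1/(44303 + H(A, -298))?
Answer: 55378925/2453460267483 + 25*I*√317/2453460267483 ≈ 2.2572e-5 + 1.8142e-10*I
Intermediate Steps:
A = -7 (A = -7*1 = -7)
H(u, V) = (u + √(-19 + V))/(248 + V)
1/(44303 + H(A, -298)) = 1/(44303 + (-7 + √(-19 - 298))/(248 - 298)) = 1/(44303 + (-7 + √(-317))/(-50)) = 1/(44303 - (-7 + I*√317)/50) = 1/(44303 + (7/50 - I*√317/50)) = 1/(2215157/50 - I*√317/50)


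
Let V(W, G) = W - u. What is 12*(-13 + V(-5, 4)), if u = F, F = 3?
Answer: -252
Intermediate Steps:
u = 3
V(W, G) = -3 + W (V(W, G) = W - 1*3 = W - 3 = -3 + W)
12*(-13 + V(-5, 4)) = 12*(-13 + (-3 - 5)) = 12*(-13 - 8) = 12*(-21) = -252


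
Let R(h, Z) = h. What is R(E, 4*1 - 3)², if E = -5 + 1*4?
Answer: 1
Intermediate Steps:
E = -1 (E = -5 + 4 = -1)
R(E, 4*1 - 3)² = (-1)² = 1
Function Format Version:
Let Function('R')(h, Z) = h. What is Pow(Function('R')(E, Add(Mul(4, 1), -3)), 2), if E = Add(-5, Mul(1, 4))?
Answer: 1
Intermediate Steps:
E = -1 (E = Add(-5, 4) = -1)
Pow(Function('R')(E, Add(Mul(4, 1), -3)), 2) = Pow(-1, 2) = 1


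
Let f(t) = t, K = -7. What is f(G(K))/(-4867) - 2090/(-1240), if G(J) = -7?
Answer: 32841/19468 ≈ 1.6869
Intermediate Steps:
f(G(K))/(-4867) - 2090/(-1240) = -7/(-4867) - 2090/(-1240) = -7*(-1/4867) - 2090*(-1/1240) = 7/4867 + 209/124 = 32841/19468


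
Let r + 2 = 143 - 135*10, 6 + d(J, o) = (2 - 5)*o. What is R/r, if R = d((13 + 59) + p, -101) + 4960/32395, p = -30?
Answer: -62105/252681 ≈ -0.24578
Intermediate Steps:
d(J, o) = -6 - 3*o (d(J, o) = -6 + (2 - 5)*o = -6 - 3*o)
R = 62105/209 (R = (-6 - 3*(-101)) + 4960/32395 = (-6 + 303) + 4960*(1/32395) = 297 + 32/209 = 62105/209 ≈ 297.15)
r = -1209 (r = -2 + (143 - 135*10) = -2 + (143 - 1350) = -2 - 1207 = -1209)
R/r = (62105/209)/(-1209) = (62105/209)*(-1/1209) = -62105/252681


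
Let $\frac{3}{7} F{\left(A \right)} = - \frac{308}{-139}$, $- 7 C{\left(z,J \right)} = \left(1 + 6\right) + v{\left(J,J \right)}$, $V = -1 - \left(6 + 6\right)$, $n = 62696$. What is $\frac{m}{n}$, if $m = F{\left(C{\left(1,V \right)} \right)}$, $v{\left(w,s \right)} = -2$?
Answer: $\frac{539}{6536058} \approx 8.2466 \cdot 10^{-5}$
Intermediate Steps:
$V = -13$ ($V = -1 - 12 = -13$)
$C{\left(z,J \right)} = - \frac{5}{7}$ ($C{\left(z,J \right)} = - \frac{\left(1 + 6\right) - 2}{7} = - \frac{7 - 2}{7} = \left(- \frac{1}{7}\right) 5 = - \frac{5}{7}$)
$F{\left(A \right)} = \frac{2156}{417}$ ($F{\left(A \right)} = \frac{7 \left(- \frac{308}{-139}\right)}{3} = \frac{7 \left(\left(-308\right) \left(- \frac{1}{139}\right)\right)}{3} = \frac{7}{3} \cdot \frac{308}{139} = \frac{2156}{417}$)
$m = \frac{2156}{417} \approx 5.1703$
$\frac{m}{n} = \frac{2156}{417 \cdot 62696} = \frac{2156}{417} \cdot \frac{1}{62696} = \frac{539}{6536058}$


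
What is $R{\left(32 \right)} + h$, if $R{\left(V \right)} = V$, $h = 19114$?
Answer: $19146$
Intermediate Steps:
$R{\left(32 \right)} + h = 32 + 19114 = 19146$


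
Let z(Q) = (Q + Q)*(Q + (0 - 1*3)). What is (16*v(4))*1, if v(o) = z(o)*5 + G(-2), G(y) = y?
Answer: 608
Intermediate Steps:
z(Q) = 2*Q*(-3 + Q) (z(Q) = (2*Q)*(Q + (0 - 3)) = (2*Q)*(Q - 3) = (2*Q)*(-3 + Q) = 2*Q*(-3 + Q))
v(o) = -2 + 10*o*(-3 + o) (v(o) = (2*o*(-3 + o))*5 - 2 = 10*o*(-3 + o) - 2 = -2 + 10*o*(-3 + o))
(16*v(4))*1 = (16*(-2 + 10*4*(-3 + 4)))*1 = (16*(-2 + 10*4*1))*1 = (16*(-2 + 40))*1 = (16*38)*1 = 608*1 = 608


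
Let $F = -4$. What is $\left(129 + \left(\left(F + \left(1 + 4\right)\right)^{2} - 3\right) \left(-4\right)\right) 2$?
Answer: $274$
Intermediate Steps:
$\left(129 + \left(\left(F + \left(1 + 4\right)\right)^{2} - 3\right) \left(-4\right)\right) 2 = \left(129 + \left(\left(-4 + \left(1 + 4\right)\right)^{2} - 3\right) \left(-4\right)\right) 2 = \left(129 + \left(\left(-4 + 5\right)^{2} - 3\right) \left(-4\right)\right) 2 = \left(129 + \left(1^{2} - 3\right) \left(-4\right)\right) 2 = \left(129 + \left(1 - 3\right) \left(-4\right)\right) 2 = \left(129 - -8\right) 2 = \left(129 + 8\right) 2 = 137 \cdot 2 = 274$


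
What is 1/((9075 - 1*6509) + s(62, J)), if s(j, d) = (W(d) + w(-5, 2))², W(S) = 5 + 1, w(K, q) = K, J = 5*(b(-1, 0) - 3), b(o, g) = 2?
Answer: 1/2567 ≈ 0.00038956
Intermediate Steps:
J = -5 (J = 5*(2 - 3) = 5*(-1) = -5)
W(S) = 6
s(j, d) = 1 (s(j, d) = (6 - 5)² = 1² = 1)
1/((9075 - 1*6509) + s(62, J)) = 1/((9075 - 1*6509) + 1) = 1/((9075 - 6509) + 1) = 1/(2566 + 1) = 1/2567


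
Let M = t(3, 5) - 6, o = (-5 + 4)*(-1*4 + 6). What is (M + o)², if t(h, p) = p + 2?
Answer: 1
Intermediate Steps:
t(h, p) = 2 + p
o = -2 (o = -(-4 + 6) = -1*2 = -2)
M = 1 (M = (2 + 5) - 6 = 7 - 6 = 1)
(M + o)² = (1 - 2)² = (-1)² = 1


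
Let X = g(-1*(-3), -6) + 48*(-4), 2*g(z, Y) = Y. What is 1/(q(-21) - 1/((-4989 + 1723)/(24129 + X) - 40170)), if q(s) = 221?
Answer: 480716023/106238253050 ≈ 0.0045249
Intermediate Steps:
g(z, Y) = Y/2
X = -195 (X = (1/2)*(-6) + 48*(-4) = -3 - 192 = -195)
1/(q(-21) - 1/((-4989 + 1723)/(24129 + X) - 40170)) = 1/(221 - 1/((-4989 + 1723)/(24129 - 195) - 40170)) = 1/(221 - 1/(-3266/23934 - 40170)) = 1/(221 - 1/(-3266*1/23934 - 40170)) = 1/(221 - 1/(-1633/11967 - 40170)) = 1/(221 - 1/(-480716023/11967)) = 1/(221 - 1*(-11967/480716023)) = 1/(221 + 11967/480716023) = 1/(106238253050/480716023) = 480716023/106238253050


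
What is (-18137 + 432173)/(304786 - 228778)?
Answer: 34503/6334 ≈ 5.4473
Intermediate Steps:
(-18137 + 432173)/(304786 - 228778) = 414036/76008 = 414036*(1/76008) = 34503/6334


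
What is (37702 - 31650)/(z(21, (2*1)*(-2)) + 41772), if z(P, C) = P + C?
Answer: 6052/41789 ≈ 0.14482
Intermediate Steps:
z(P, C) = C + P
(37702 - 31650)/(z(21, (2*1)*(-2)) + 41772) = (37702 - 31650)/(((2*1)*(-2) + 21) + 41772) = 6052/((2*(-2) + 21) + 41772) = 6052/((-4 + 21) + 41772) = 6052/(17 + 41772) = 6052/41789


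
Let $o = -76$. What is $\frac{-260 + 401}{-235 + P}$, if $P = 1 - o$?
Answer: $- \frac{141}{158} \approx -0.8924$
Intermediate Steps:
$P = 77$ ($P = 1 - -76 = 1 + 76 = 77$)
$\frac{-260 + 401}{-235 + P} = \frac{-260 + 401}{-235 + 77} = \frac{141}{-158} = 141 \left(- \frac{1}{158}\right) = - \frac{141}{158}$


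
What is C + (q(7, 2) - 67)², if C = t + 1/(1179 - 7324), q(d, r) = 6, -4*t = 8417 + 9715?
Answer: -4989741/6145 ≈ -812.00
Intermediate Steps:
t = -4533 (t = -(8417 + 9715)/4 = -¼*18132 = -4533)
C = -27855286/6145 (C = -4533 + 1/(1179 - 7324) = -4533 + 1/(-6145) = -4533 - 1/6145 = -27855286/6145 ≈ -4533.0)
C + (q(7, 2) - 67)² = -27855286/6145 + (6 - 67)² = -27855286/6145 + (-61)² = -27855286/6145 + 3721 = -4989741/6145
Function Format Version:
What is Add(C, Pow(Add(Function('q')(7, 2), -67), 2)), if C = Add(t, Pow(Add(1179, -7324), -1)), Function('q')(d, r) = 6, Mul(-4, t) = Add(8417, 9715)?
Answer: Rational(-4989741, 6145) ≈ -812.00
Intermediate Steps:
t = -4533 (t = Mul(Rational(-1, 4), Add(8417, 9715)) = Mul(Rational(-1, 4), 18132) = -4533)
C = Rational(-27855286, 6145) (C = Add(-4533, Pow(Add(1179, -7324), -1)) = Add(-4533, Pow(-6145, -1)) = Add(-4533, Rational(-1, 6145)) = Rational(-27855286, 6145) ≈ -4533.0)
Add(C, Pow(Add(Function('q')(7, 2), -67), 2)) = Add(Rational(-27855286, 6145), Pow(Add(6, -67), 2)) = Add(Rational(-27855286, 6145), Pow(-61, 2)) = Add(Rational(-27855286, 6145), 3721) = Rational(-4989741, 6145)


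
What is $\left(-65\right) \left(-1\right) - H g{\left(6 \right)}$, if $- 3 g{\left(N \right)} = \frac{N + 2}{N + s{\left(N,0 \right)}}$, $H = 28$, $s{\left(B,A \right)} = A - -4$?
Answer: $\frac{1087}{15} \approx 72.467$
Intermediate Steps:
$s{\left(B,A \right)} = 4 + A$ ($s{\left(B,A \right)} = A + 4 = 4 + A$)
$g{\left(N \right)} = - \frac{2 + N}{3 \left(4 + N\right)}$ ($g{\left(N \right)} = - \frac{\left(N + 2\right) \frac{1}{N + \left(4 + 0\right)}}{3} = - \frac{\left(2 + N\right) \frac{1}{N + 4}}{3} = - \frac{\left(2 + N\right) \frac{1}{4 + N}}{3} = - \frac{\frac{1}{4 + N} \left(2 + N\right)}{3} = - \frac{2 + N}{3 \left(4 + N\right)}$)
$\left(-65\right) \left(-1\right) - H g{\left(6 \right)} = \left(-65\right) \left(-1\right) - 28 \frac{-2 - 6}{3 \left(4 + 6\right)} = 65 - 28 \frac{-2 - 6}{3 \cdot 10} = 65 - 28 \cdot \frac{1}{3} \cdot \frac{1}{10} \left(-8\right) = 65 - 28 \left(- \frac{4}{15}\right) = 65 - - \frac{112}{15} = 65 + \frac{112}{15} = \frac{1087}{15}$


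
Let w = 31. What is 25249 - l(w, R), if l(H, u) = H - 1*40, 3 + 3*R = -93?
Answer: 25258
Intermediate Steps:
R = -32 (R = -1 + (1/3)*(-93) = -1 - 31 = -32)
l(H, u) = -40 + H (l(H, u) = H - 40 = -40 + H)
25249 - l(w, R) = 25249 - (-40 + 31) = 25249 - 1*(-9) = 25249 + 9 = 25258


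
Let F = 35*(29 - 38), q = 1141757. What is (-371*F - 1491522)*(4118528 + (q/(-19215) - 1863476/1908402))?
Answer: -11533676041062228634589/2037219135 ≈ -5.6615e+12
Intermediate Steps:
F = -315 (F = 35*(-9) = -315)
(-371*F - 1491522)*(4118528 + (q/(-19215) - 1863476/1908402)) = (-371*(-315) - 1491522)*(4118528 + (1141757/(-19215) - 1863476/1908402)) = (116865 - 1491522)*(4118528 + (1141757*(-1/19215) - 1863476*1/1908402)) = -1374657*(4118528 + (-1141757/19215 - 931738/954201)) = -1374657*(4118528 - 369123005609/6111657405) = -1374657*25170663025894231/6111657405 = -11533676041062228634589/2037219135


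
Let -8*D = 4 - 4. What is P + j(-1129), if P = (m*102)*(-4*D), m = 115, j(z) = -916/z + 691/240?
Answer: 999979/270960 ≈ 3.6905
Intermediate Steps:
j(z) = 691/240 - 916/z (j(z) = -916/z + 691*(1/240) = -916/z + 691/240 = 691/240 - 916/z)
D = 0 (D = -(4 - 4)/8 = -⅛*0 = 0)
P = 0 (P = (115*102)*(-4*0) = 11730*0 = 0)
P + j(-1129) = 0 + (691/240 - 916/(-1129)) = 0 + (691/240 - 916*(-1/1129)) = 0 + (691/240 + 916/1129) = 0 + 999979/270960 = 999979/270960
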